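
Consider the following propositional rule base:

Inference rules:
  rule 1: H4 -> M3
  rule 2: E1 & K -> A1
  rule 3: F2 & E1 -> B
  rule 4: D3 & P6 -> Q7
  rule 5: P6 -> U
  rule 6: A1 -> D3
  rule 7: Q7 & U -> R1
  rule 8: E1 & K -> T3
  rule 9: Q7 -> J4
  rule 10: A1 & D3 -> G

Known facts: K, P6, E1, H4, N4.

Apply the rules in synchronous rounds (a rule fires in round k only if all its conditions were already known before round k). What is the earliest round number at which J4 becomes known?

[1] rule 1 [H4 -> M3]; rule 2 [E1 & K -> A1]; rule 5 [P6 -> U]; rule 8 [E1 & K -> T3]. ⇒ new: M3, A1, U, T3.
[2] rule 6 [A1 -> D3]. ⇒ new: D3.
[3] rule 4 [D3 & P6 -> Q7]; rule 10 [A1 & D3 -> G]. ⇒ new: Q7, G.
[4] rule 7 [Q7 & U -> R1]; rule 9 [Q7 -> J4]. ⇒ new: R1, J4.
J4 first appears in round 4.

4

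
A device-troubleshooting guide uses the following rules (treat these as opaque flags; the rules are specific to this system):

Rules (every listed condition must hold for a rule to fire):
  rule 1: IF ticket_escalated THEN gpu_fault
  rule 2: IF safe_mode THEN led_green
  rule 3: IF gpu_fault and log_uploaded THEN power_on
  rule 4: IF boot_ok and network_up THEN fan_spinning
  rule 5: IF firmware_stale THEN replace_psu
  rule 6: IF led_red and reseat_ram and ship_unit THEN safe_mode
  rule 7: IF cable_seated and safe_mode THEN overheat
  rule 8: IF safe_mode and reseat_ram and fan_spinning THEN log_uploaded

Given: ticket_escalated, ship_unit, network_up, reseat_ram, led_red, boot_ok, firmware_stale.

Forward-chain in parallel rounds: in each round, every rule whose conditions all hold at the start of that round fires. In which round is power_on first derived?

3

Round 1 fires rule 1, rule 4, rule 5, rule 6, giving gpu_fault, fan_spinning, replace_psu, safe_mode.
Round 2 fires rule 2, rule 8, giving led_green, log_uploaded.
Round 3 fires rule 3, giving power_on.
power_on first appears in round 3.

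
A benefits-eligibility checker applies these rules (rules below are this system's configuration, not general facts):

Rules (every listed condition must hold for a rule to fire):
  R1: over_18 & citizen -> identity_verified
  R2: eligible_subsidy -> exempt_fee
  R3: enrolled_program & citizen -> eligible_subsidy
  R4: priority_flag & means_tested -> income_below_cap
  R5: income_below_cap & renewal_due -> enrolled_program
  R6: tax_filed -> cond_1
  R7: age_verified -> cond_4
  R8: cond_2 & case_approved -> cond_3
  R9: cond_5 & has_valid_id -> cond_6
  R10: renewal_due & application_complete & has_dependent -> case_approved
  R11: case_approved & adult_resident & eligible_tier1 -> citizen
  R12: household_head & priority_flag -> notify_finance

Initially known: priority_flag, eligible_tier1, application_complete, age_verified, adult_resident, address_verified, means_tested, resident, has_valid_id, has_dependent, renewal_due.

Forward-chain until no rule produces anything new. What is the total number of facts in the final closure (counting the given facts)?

Round 1: R4 [priority_flag & means_tested -> income_below_cap]; R7 [age_verified -> cond_4]; R10 [renewal_due & application_complete & has_dependent -> case_approved]. Adds income_below_cap, cond_4, case_approved.
Round 2: R5 [income_below_cap & renewal_due -> enrolled_program]; R11 [case_approved & adult_resident & eligible_tier1 -> citizen]. Adds enrolled_program, citizen.
Round 3: R3 [enrolled_program & citizen -> eligible_subsidy]. Adds eligible_subsidy.
Round 4: R2 [eligible_subsidy -> exempt_fee]. Adds exempt_fee.
Closure: {address_verified, adult_resident, age_verified, application_complete, case_approved, citizen, cond_4, eligible_subsidy, eligible_tier1, enrolled_program, exempt_fee, has_dependent, has_valid_id, income_below_cap, means_tested, priority_flag, renewal_due, resident} — 18 facts.

18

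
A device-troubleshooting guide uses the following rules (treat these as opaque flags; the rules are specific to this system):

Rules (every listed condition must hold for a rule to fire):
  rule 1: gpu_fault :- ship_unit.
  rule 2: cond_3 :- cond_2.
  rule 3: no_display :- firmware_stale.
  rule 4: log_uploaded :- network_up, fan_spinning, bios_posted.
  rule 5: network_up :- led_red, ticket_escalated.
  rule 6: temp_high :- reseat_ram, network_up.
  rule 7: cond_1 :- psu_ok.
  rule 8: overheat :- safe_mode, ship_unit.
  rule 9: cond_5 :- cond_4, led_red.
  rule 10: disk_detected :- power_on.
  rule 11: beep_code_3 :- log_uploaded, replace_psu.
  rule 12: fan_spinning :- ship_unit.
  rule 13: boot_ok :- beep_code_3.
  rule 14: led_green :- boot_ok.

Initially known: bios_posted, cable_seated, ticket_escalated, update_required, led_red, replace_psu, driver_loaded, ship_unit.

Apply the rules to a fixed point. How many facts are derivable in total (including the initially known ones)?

15

Round 1: rule 1 [gpu_fault :- ship_unit.]; rule 5 [network_up :- led_red, ticket_escalated.]; rule 12 [fan_spinning :- ship_unit.]. New: gpu_fault, network_up, fan_spinning.
Round 2: rule 4 [log_uploaded :- network_up, fan_spinning, bios_posted.]. New: log_uploaded.
Round 3: rule 11 [beep_code_3 :- log_uploaded, replace_psu.]. New: beep_code_3.
Round 4: rule 13 [boot_ok :- beep_code_3.]. New: boot_ok.
Round 5: rule 14 [led_green :- boot_ok.]. New: led_green.
Closure: {beep_code_3, bios_posted, boot_ok, cable_seated, driver_loaded, fan_spinning, gpu_fault, led_green, led_red, log_uploaded, network_up, replace_psu, ship_unit, ticket_escalated, update_required} — 15 facts.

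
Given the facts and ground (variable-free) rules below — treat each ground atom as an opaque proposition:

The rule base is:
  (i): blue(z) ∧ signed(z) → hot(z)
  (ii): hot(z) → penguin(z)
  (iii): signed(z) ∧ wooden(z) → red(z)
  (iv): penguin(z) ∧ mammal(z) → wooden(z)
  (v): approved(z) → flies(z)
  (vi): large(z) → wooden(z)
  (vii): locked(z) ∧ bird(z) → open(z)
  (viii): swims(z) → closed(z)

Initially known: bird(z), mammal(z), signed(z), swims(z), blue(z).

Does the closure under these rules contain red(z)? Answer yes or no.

Round 1: (i) [blue(z) ∧ signed(z) → hot(z)]; (viii) [swims(z) → closed(z)]. Adds hot(z), closed(z).
Round 2: (ii) [hot(z) → penguin(z)]. Adds penguin(z).
Round 3: (iv) [penguin(z) ∧ mammal(z) → wooden(z)]. Adds wooden(z).
Round 4: (iii) [signed(z) ∧ wooden(z) → red(z)]. Adds red(z).
red(z) appears in round 4, so it is derivable.

yes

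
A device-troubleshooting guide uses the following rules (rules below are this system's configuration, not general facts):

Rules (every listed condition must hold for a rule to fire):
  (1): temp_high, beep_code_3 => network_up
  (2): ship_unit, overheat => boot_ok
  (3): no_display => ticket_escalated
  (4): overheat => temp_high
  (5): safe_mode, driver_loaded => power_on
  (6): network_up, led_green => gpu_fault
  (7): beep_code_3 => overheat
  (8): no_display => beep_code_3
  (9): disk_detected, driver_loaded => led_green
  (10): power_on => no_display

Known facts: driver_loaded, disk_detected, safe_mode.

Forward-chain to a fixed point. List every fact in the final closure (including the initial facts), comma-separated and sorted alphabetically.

beep_code_3, disk_detected, driver_loaded, gpu_fault, led_green, network_up, no_display, overheat, power_on, safe_mode, temp_high, ticket_escalated

Round 1 fires (5), (9), giving power_on, led_green.
Round 2 fires (10), giving no_display.
Round 3 fires (3), (8), giving ticket_escalated, beep_code_3.
Round 4 fires (7), giving overheat.
Round 5 fires (4), giving temp_high.
Round 6 fires (1), giving network_up.
Round 7 fires (6), giving gpu_fault.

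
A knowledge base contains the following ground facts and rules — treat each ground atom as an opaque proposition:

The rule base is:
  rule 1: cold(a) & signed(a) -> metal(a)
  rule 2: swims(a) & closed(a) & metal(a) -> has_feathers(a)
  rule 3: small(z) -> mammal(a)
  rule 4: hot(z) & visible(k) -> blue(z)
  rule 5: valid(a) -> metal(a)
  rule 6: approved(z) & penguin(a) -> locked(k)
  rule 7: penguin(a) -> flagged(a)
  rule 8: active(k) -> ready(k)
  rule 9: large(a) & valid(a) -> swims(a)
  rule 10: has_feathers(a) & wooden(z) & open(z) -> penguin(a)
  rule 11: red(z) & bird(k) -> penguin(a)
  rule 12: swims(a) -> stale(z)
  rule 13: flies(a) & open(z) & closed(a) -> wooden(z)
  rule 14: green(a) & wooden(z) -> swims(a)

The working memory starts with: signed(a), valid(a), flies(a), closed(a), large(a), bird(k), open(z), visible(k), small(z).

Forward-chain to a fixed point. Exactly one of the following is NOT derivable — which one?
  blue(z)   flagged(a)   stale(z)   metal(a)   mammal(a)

blue(z)

Round 1 — rule 3, rule 5, rule 9, rule 13, derive mammal(a), metal(a), swims(a), wooden(z).
Round 2 — rule 2, rule 12, derive has_feathers(a), stale(z).
Round 3 — rule 10, derive penguin(a).
Round 4 — rule 7, derive flagged(a).
Derived: mammal(a) (round 1), stale(z) (round 2), metal(a) (round 1), flagged(a) (round 4). blue(z) never appears in any round.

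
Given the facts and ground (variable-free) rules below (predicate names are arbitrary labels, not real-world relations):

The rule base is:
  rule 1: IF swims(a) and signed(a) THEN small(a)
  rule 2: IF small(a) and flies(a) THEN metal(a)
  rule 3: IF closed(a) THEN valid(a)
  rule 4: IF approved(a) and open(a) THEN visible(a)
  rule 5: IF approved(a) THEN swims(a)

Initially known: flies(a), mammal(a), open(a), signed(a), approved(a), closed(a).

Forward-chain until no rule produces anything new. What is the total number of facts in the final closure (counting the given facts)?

11

Round 1: rule 3 [IF closed(a) THEN valid(a)]; rule 4 [IF approved(a) and open(a) THEN visible(a)]; rule 5 [IF approved(a) THEN swims(a)]. New: valid(a), visible(a), swims(a).
Round 2: rule 1 [IF swims(a) and signed(a) THEN small(a)]. New: small(a).
Round 3: rule 2 [IF small(a) and flies(a) THEN metal(a)]. New: metal(a).
Closure: {approved(a), closed(a), flies(a), mammal(a), metal(a), open(a), signed(a), small(a), swims(a), valid(a), visible(a)} — 11 facts.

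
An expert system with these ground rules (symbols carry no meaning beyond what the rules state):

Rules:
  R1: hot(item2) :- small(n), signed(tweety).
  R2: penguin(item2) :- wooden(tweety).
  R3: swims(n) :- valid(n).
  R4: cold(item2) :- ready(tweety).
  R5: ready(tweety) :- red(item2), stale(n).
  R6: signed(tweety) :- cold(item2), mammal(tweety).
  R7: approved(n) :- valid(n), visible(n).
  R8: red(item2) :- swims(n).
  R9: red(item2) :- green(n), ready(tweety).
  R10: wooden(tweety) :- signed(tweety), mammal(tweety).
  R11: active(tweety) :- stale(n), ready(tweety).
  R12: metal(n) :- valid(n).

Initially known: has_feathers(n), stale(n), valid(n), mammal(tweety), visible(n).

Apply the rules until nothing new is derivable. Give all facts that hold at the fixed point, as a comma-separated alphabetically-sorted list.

Round 1 fires R3, R7, R12, giving swims(n), approved(n), metal(n).
Round 2 fires R8, giving red(item2).
Round 3 fires R5, giving ready(tweety).
Round 4 fires R4, R11, giving cold(item2), active(tweety).
Round 5 fires R6, giving signed(tweety).
Round 6 fires R10, giving wooden(tweety).
Round 7 fires R2, giving penguin(item2).

active(tweety), approved(n), cold(item2), has_feathers(n), mammal(tweety), metal(n), penguin(item2), ready(tweety), red(item2), signed(tweety), stale(n), swims(n), valid(n), visible(n), wooden(tweety)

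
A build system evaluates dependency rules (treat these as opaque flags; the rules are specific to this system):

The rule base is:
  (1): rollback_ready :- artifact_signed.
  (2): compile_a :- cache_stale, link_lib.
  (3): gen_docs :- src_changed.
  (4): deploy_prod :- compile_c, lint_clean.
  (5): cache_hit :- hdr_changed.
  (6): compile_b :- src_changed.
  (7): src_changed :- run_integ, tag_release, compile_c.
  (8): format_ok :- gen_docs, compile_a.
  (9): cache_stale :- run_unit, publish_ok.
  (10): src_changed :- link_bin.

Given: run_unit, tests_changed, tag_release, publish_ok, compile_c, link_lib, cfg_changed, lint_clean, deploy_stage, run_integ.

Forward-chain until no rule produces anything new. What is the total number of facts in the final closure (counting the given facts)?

Round 1 — (4), (7), (9), derive deploy_prod, src_changed, cache_stale.
Round 2 — (2), (3), (6), derive compile_a, gen_docs, compile_b.
Round 3 — (8), derive format_ok.
Closure: {cache_stale, cfg_changed, compile_a, compile_b, compile_c, deploy_prod, deploy_stage, format_ok, gen_docs, link_lib, lint_clean, publish_ok, run_integ, run_unit, src_changed, tag_release, tests_changed} — 17 facts.

17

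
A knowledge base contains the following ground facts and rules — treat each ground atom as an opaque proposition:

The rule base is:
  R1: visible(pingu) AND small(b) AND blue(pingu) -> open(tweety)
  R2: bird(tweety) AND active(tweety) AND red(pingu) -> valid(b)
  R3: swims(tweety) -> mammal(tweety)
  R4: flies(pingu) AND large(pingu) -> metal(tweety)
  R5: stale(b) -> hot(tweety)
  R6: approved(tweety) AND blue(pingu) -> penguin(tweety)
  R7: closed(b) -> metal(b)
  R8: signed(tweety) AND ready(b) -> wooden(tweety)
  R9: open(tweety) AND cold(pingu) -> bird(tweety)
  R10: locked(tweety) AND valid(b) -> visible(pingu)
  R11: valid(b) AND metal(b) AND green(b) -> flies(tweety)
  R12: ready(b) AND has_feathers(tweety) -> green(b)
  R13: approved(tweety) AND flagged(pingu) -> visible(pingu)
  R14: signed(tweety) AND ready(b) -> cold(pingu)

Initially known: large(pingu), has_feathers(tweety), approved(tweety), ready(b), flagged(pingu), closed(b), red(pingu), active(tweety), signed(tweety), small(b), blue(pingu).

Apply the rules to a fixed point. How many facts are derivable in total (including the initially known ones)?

[1] R6 [approved(tweety) AND blue(pingu) -> penguin(tweety)]; R7 [closed(b) -> metal(b)]; R8 [signed(tweety) AND ready(b) -> wooden(tweety)]; R12 [ready(b) AND has_feathers(tweety) -> green(b)]; R13 [approved(tweety) AND flagged(pingu) -> visible(pingu)]; R14 [signed(tweety) AND ready(b) -> cold(pingu)]. ⇒ new: penguin(tweety), metal(b), wooden(tweety), green(b), visible(pingu), cold(pingu).
[2] R1 [visible(pingu) AND small(b) AND blue(pingu) -> open(tweety)]. ⇒ new: open(tweety).
[3] R9 [open(tweety) AND cold(pingu) -> bird(tweety)]. ⇒ new: bird(tweety).
[4] R2 [bird(tweety) AND active(tweety) AND red(pingu) -> valid(b)]. ⇒ new: valid(b).
[5] R11 [valid(b) AND metal(b) AND green(b) -> flies(tweety)]. ⇒ new: flies(tweety).
Closure: {active(tweety), approved(tweety), bird(tweety), blue(pingu), closed(b), cold(pingu), flagged(pingu), flies(tweety), green(b), has_feathers(tweety), large(pingu), metal(b), open(tweety), penguin(tweety), ready(b), red(pingu), signed(tweety), small(b), valid(b), visible(pingu), wooden(tweety)} — 21 facts.

21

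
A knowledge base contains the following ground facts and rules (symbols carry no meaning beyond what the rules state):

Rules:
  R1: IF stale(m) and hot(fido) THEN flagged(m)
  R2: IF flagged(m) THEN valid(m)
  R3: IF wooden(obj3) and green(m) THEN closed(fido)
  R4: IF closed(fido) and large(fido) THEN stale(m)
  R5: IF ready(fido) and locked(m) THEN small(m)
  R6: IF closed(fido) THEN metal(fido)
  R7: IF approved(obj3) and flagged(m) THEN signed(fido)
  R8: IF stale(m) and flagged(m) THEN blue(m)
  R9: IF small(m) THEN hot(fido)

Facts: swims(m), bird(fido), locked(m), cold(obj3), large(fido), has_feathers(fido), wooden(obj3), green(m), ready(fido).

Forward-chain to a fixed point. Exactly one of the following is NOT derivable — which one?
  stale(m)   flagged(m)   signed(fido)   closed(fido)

Round 1 fires R3, R5, giving closed(fido), small(m).
Round 2 fires R4, R6, R9, giving stale(m), metal(fido), hot(fido).
Round 3 fires R1, giving flagged(m).
Round 4 fires R2, R8, giving valid(m), blue(m).
Derived: flagged(m) (round 3), stale(m) (round 2), closed(fido) (round 1). signed(fido) never appears in any round.

signed(fido)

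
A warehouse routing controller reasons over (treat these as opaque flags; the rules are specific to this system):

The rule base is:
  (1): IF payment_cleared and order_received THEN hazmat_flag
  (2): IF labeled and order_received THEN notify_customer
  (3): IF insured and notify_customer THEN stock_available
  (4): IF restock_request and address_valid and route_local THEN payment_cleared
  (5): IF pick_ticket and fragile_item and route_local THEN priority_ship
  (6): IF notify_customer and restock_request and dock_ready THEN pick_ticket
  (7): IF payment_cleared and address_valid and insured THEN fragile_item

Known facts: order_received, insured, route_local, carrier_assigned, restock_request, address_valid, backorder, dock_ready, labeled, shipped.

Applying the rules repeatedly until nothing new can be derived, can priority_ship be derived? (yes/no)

Round 1 — (2), (4), derive notify_customer, payment_cleared.
Round 2 — (1), (3), (6), (7), derive hazmat_flag, stock_available, pick_ticket, fragile_item.
Round 3 — (5), derive priority_ship.
priority_ship appears in round 3, so it is derivable.

yes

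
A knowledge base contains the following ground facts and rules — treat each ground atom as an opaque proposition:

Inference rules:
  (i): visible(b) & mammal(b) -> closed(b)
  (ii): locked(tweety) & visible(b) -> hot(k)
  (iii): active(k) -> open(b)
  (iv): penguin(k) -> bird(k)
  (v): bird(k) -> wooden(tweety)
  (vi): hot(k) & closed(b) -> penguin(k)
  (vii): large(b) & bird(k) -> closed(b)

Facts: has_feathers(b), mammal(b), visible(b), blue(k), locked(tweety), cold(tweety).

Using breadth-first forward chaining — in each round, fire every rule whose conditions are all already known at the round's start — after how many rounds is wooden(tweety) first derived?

4

[1] (i) [visible(b) & mammal(b) -> closed(b)]; (ii) [locked(tweety) & visible(b) -> hot(k)]. ⇒ new: closed(b), hot(k).
[2] (vi) [hot(k) & closed(b) -> penguin(k)]. ⇒ new: penguin(k).
[3] (iv) [penguin(k) -> bird(k)]. ⇒ new: bird(k).
[4] (v) [bird(k) -> wooden(tweety)]. ⇒ new: wooden(tweety).
wooden(tweety) first appears in round 4.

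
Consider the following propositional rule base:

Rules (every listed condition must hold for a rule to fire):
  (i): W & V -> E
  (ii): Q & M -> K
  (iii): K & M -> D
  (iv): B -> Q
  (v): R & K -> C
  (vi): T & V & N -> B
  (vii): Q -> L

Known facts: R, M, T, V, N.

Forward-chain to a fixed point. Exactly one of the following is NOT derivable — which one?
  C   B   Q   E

E

Round 1: (vi) [T & V & N -> B]. Adds B.
Round 2: (iv) [B -> Q]. Adds Q.
Round 3: (ii) [Q & M -> K]; (vii) [Q -> L]. Adds K, L.
Round 4: (iii) [K & M -> D]; (v) [R & K -> C]. Adds D, C.
Derived: C (round 4), B (round 1), Q (round 2). E never appears in any round.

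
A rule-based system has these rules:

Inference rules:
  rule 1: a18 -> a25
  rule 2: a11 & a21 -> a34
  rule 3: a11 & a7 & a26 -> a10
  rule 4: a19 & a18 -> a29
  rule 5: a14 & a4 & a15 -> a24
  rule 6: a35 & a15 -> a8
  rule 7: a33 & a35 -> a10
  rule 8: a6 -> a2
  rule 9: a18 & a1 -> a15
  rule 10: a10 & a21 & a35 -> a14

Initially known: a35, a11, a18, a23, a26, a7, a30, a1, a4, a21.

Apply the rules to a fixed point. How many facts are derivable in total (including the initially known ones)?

17

Round 1: rule 1 [a18 -> a25]; rule 2 [a11 & a21 -> a34]; rule 3 [a11 & a7 & a26 -> a10]; rule 9 [a18 & a1 -> a15]. Adds a25, a34, a10, a15.
Round 2: rule 6 [a35 & a15 -> a8]; rule 10 [a10 & a21 & a35 -> a14]. Adds a8, a14.
Round 3: rule 5 [a14 & a4 & a15 -> a24]. Adds a24.
Closure: {a1, a10, a11, a14, a15, a18, a21, a23, a24, a25, a26, a30, a34, a35, a4, a7, a8} — 17 facts.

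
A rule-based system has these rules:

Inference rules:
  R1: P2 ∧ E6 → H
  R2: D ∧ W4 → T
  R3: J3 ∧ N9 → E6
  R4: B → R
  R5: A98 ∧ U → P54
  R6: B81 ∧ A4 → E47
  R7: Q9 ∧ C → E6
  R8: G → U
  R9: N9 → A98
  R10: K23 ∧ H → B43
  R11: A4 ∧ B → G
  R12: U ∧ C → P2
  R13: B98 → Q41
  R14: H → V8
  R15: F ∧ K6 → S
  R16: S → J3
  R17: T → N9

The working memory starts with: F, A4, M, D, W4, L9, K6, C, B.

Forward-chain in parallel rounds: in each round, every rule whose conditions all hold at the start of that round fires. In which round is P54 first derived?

4

Round 1: R2 [D ∧ W4 → T]; R4 [B → R]; R11 [A4 ∧ B → G]; R15 [F ∧ K6 → S]. New: T, R, G, S.
Round 2: R8 [G → U]; R16 [S → J3]; R17 [T → N9]. New: U, J3, N9.
Round 3: R3 [J3 ∧ N9 → E6]; R9 [N9 → A98]; R12 [U ∧ C → P2]. New: E6, A98, P2.
Round 4: R1 [P2 ∧ E6 → H]; R5 [A98 ∧ U → P54]. New: H, P54.
P54 first appears in round 4.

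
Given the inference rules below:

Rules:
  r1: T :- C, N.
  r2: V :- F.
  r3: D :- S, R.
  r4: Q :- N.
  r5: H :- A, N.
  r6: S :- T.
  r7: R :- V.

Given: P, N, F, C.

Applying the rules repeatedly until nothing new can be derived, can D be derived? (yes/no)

yes

Round 1: r1 [T :- C, N.]; r2 [V :- F.]; r4 [Q :- N.]. New: T, V, Q.
Round 2: r6 [S :- T.]; r7 [R :- V.]. New: S, R.
Round 3: r3 [D :- S, R.]. New: D.
D appears in round 3, so it is derivable.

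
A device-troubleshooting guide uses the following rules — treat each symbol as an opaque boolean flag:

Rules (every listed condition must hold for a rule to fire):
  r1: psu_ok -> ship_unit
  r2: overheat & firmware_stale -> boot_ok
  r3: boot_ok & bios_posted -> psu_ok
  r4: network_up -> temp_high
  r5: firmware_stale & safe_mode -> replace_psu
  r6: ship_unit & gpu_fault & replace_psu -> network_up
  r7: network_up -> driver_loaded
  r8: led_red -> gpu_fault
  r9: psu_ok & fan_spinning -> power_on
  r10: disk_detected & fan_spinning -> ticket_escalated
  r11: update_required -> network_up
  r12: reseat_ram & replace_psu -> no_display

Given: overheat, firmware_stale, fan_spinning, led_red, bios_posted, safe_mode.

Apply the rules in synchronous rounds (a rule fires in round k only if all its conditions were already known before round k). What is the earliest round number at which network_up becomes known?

4

Round 1: r2 [overheat & firmware_stale -> boot_ok]; r5 [firmware_stale & safe_mode -> replace_psu]; r8 [led_red -> gpu_fault]. Adds boot_ok, replace_psu, gpu_fault.
Round 2: r3 [boot_ok & bios_posted -> psu_ok]. Adds psu_ok.
Round 3: r1 [psu_ok -> ship_unit]; r9 [psu_ok & fan_spinning -> power_on]. Adds ship_unit, power_on.
Round 4: r6 [ship_unit & gpu_fault & replace_psu -> network_up]. Adds network_up.
network_up first appears in round 4.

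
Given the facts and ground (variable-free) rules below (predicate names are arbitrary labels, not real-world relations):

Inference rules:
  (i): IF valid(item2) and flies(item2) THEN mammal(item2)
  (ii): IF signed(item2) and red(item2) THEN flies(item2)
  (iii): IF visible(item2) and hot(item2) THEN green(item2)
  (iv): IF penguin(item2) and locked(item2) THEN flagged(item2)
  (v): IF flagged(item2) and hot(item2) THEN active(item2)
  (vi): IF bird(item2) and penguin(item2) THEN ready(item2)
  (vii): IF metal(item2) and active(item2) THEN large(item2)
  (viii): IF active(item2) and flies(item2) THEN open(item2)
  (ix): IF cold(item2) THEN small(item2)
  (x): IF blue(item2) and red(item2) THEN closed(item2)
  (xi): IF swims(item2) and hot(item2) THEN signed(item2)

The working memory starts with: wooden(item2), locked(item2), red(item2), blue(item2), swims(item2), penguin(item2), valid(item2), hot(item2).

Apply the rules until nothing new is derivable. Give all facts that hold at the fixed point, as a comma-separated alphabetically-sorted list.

active(item2), blue(item2), closed(item2), flagged(item2), flies(item2), hot(item2), locked(item2), mammal(item2), open(item2), penguin(item2), red(item2), signed(item2), swims(item2), valid(item2), wooden(item2)

Round 1: (iv) [IF penguin(item2) and locked(item2) THEN flagged(item2)]; (x) [IF blue(item2) and red(item2) THEN closed(item2)]; (xi) [IF swims(item2) and hot(item2) THEN signed(item2)]. New: flagged(item2), closed(item2), signed(item2).
Round 2: (ii) [IF signed(item2) and red(item2) THEN flies(item2)]; (v) [IF flagged(item2) and hot(item2) THEN active(item2)]. New: flies(item2), active(item2).
Round 3: (i) [IF valid(item2) and flies(item2) THEN mammal(item2)]; (viii) [IF active(item2) and flies(item2) THEN open(item2)]. New: mammal(item2), open(item2).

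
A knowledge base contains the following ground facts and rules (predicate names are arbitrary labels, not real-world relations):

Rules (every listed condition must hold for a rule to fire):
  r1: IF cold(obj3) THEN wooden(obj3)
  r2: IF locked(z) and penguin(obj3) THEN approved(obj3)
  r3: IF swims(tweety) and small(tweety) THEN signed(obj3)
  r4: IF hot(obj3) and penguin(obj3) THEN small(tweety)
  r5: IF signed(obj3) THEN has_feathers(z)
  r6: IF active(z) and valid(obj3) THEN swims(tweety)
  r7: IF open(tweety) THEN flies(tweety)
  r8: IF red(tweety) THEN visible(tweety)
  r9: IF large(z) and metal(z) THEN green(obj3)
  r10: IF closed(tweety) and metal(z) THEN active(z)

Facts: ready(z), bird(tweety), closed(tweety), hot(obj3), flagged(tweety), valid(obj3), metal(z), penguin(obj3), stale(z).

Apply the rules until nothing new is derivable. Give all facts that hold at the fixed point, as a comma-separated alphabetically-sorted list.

Round 1: r4 [IF hot(obj3) and penguin(obj3) THEN small(tweety)]; r10 [IF closed(tweety) and metal(z) THEN active(z)]. New: small(tweety), active(z).
Round 2: r6 [IF active(z) and valid(obj3) THEN swims(tweety)]. New: swims(tweety).
Round 3: r3 [IF swims(tweety) and small(tweety) THEN signed(obj3)]. New: signed(obj3).
Round 4: r5 [IF signed(obj3) THEN has_feathers(z)]. New: has_feathers(z).

active(z), bird(tweety), closed(tweety), flagged(tweety), has_feathers(z), hot(obj3), metal(z), penguin(obj3), ready(z), signed(obj3), small(tweety), stale(z), swims(tweety), valid(obj3)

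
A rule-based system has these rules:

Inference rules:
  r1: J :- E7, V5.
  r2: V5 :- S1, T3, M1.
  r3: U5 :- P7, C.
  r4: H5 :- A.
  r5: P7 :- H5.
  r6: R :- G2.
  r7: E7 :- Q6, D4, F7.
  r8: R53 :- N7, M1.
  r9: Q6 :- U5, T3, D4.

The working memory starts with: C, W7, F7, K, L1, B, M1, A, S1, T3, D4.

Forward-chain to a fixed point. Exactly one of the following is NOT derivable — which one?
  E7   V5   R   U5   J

Round 1 fires r2, r4, giving V5, H5.
Round 2 fires r5, giving P7.
Round 3 fires r3, giving U5.
Round 4 fires r9, giving Q6.
Round 5 fires r7, giving E7.
Round 6 fires r1, giving J.
Derived: V5 (round 1), E7 (round 5), U5 (round 3), J (round 6). R never appears in any round.

R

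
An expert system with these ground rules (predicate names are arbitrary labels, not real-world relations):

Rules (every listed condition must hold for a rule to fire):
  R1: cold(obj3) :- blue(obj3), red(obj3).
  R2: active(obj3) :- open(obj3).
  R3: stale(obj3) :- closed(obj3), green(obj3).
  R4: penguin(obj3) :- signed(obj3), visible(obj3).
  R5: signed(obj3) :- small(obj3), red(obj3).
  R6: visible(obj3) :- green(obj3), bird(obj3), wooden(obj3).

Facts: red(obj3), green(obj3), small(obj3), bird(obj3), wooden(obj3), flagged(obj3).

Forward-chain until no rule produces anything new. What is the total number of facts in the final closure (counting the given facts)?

Round 1 — R5, R6, derive signed(obj3), visible(obj3).
Round 2 — R4, derive penguin(obj3).
Closure: {bird(obj3), flagged(obj3), green(obj3), penguin(obj3), red(obj3), signed(obj3), small(obj3), visible(obj3), wooden(obj3)} — 9 facts.

9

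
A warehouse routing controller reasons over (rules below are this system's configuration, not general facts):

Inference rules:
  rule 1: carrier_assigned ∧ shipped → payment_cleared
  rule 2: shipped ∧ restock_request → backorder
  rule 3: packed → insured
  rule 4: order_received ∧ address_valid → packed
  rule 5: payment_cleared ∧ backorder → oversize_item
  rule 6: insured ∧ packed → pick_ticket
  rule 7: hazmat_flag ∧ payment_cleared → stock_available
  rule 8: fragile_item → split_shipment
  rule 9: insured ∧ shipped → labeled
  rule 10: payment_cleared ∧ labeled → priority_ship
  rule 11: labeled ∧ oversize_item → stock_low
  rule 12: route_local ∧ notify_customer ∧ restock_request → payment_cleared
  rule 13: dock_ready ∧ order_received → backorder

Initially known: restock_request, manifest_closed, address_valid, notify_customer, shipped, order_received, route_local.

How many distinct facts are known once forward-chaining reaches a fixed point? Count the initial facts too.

16

Round 1 — rule 2, rule 4, rule 12, derive backorder, packed, payment_cleared.
Round 2 — rule 3, rule 5, derive insured, oversize_item.
Round 3 — rule 6, rule 9, derive pick_ticket, labeled.
Round 4 — rule 10, rule 11, derive priority_ship, stock_low.
Closure: {address_valid, backorder, insured, labeled, manifest_closed, notify_customer, order_received, oversize_item, packed, payment_cleared, pick_ticket, priority_ship, restock_request, route_local, shipped, stock_low} — 16 facts.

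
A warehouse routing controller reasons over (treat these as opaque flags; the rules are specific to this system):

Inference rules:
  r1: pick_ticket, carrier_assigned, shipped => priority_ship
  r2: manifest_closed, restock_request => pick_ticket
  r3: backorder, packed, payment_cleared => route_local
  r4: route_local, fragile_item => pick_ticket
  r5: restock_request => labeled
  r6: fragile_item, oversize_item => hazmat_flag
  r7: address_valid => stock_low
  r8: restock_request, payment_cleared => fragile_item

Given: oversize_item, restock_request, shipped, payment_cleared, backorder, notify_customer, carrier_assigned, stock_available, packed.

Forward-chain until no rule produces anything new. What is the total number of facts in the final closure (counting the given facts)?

Round 1 fires r3, r5, r8, giving route_local, labeled, fragile_item.
Round 2 fires r4, r6, giving pick_ticket, hazmat_flag.
Round 3 fires r1, giving priority_ship.
Closure: {backorder, carrier_assigned, fragile_item, hazmat_flag, labeled, notify_customer, oversize_item, packed, payment_cleared, pick_ticket, priority_ship, restock_request, route_local, shipped, stock_available} — 15 facts.

15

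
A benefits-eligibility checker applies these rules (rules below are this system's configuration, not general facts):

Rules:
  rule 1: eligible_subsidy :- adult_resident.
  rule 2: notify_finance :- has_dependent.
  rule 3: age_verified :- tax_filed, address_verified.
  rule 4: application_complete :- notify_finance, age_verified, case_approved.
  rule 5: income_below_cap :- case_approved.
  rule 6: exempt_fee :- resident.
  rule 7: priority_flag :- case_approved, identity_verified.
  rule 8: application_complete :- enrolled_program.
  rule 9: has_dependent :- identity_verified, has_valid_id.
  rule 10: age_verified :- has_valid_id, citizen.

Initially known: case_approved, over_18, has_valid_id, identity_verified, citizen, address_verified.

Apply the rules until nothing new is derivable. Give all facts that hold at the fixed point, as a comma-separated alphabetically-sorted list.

address_verified, age_verified, application_complete, case_approved, citizen, has_dependent, has_valid_id, identity_verified, income_below_cap, notify_finance, over_18, priority_flag

Round 1 — rule 5, rule 7, rule 9, rule 10, derive income_below_cap, priority_flag, has_dependent, age_verified.
Round 2 — rule 2, derive notify_finance.
Round 3 — rule 4, derive application_complete.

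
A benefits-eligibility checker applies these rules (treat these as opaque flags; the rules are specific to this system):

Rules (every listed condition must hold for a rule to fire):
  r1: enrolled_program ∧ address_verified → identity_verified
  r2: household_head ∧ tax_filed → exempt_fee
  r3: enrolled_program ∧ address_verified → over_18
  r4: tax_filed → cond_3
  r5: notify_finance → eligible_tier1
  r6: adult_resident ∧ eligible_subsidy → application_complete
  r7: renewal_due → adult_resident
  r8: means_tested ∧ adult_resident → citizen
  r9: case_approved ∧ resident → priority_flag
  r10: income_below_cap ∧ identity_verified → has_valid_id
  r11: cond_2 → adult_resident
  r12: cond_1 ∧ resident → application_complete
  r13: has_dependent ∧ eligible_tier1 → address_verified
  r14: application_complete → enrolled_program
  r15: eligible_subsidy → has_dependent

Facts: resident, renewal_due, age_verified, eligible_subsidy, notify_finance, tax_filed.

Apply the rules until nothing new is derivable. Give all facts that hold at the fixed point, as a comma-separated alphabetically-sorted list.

address_verified, adult_resident, age_verified, application_complete, cond_3, eligible_subsidy, eligible_tier1, enrolled_program, has_dependent, identity_verified, notify_finance, over_18, renewal_due, resident, tax_filed

Round 1: r4 [tax_filed → cond_3]; r5 [notify_finance → eligible_tier1]; r7 [renewal_due → adult_resident]; r15 [eligible_subsidy → has_dependent]. New: cond_3, eligible_tier1, adult_resident, has_dependent.
Round 2: r6 [adult_resident ∧ eligible_subsidy → application_complete]; r13 [has_dependent ∧ eligible_tier1 → address_verified]. New: application_complete, address_verified.
Round 3: r14 [application_complete → enrolled_program]. New: enrolled_program.
Round 4: r1 [enrolled_program ∧ address_verified → identity_verified]; r3 [enrolled_program ∧ address_verified → over_18]. New: identity_verified, over_18.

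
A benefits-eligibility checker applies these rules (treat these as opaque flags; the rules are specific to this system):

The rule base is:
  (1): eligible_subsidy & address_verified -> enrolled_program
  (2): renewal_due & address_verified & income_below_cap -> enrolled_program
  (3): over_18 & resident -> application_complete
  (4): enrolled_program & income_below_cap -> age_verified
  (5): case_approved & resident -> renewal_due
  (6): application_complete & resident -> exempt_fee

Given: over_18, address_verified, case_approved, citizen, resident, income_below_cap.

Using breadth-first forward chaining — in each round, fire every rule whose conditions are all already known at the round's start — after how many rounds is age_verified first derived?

[1] (3) [over_18 & resident -> application_complete]; (5) [case_approved & resident -> renewal_due]. ⇒ new: application_complete, renewal_due.
[2] (2) [renewal_due & address_verified & income_below_cap -> enrolled_program]; (6) [application_complete & resident -> exempt_fee]. ⇒ new: enrolled_program, exempt_fee.
[3] (4) [enrolled_program & income_below_cap -> age_verified]. ⇒ new: age_verified.
age_verified first appears in round 3.

3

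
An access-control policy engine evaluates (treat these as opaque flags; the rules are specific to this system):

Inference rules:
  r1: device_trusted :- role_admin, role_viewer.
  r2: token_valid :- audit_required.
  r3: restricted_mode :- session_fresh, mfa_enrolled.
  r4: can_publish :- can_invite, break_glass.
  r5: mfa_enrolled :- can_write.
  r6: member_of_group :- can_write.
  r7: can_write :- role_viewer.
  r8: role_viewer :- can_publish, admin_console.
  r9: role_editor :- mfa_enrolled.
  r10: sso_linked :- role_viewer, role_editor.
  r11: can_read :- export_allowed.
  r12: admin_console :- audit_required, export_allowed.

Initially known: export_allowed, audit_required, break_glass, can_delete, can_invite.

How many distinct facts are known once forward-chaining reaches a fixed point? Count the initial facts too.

Round 1 fires r2, r4, r11, r12, giving token_valid, can_publish, can_read, admin_console.
Round 2 fires r8, giving role_viewer.
Round 3 fires r7, giving can_write.
Round 4 fires r5, r6, giving mfa_enrolled, member_of_group.
Round 5 fires r9, giving role_editor.
Round 6 fires r10, giving sso_linked.
Closure: {admin_console, audit_required, break_glass, can_delete, can_invite, can_publish, can_read, can_write, export_allowed, member_of_group, mfa_enrolled, role_editor, role_viewer, sso_linked, token_valid} — 15 facts.

15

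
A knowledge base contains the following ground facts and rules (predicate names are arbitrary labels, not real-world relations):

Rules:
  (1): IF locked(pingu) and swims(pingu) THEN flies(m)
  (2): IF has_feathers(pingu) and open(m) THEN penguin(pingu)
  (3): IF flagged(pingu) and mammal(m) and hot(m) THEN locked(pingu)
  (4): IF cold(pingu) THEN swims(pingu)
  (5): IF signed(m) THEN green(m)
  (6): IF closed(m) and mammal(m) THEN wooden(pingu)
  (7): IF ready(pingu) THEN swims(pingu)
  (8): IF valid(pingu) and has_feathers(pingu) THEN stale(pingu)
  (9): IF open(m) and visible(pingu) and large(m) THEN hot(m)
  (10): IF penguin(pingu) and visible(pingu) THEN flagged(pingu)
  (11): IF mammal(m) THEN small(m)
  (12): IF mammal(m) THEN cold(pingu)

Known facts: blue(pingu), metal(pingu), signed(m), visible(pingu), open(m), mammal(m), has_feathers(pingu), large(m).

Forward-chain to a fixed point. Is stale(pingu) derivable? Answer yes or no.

no

Round 1 fires (2), (5), (9), (11), (12), giving penguin(pingu), green(m), hot(m), small(m), cold(pingu).
Round 2 fires (4), (10), giving swims(pingu), flagged(pingu).
Round 3 fires (3), giving locked(pingu).
Round 4 fires (1), giving flies(m).
Fixed point reached. stale(pingu) is concluded only by (8); (8) needs valid(pingu) (never derived).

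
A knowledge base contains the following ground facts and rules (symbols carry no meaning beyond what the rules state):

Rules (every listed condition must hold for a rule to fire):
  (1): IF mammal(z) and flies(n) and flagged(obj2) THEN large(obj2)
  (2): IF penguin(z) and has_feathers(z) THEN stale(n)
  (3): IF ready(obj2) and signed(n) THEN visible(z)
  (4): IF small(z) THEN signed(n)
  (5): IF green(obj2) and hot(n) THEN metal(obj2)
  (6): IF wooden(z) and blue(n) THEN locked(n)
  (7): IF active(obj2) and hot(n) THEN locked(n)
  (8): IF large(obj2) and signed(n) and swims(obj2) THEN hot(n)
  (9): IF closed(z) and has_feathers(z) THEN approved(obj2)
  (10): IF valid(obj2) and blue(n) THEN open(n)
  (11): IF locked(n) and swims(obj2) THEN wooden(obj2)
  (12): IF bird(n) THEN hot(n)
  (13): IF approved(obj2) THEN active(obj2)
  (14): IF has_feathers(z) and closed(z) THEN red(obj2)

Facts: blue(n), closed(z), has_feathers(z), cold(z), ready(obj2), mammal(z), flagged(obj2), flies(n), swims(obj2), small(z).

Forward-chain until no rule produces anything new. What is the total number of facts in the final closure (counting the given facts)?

19

Round 1 — (1), (4), (9), (14), derive large(obj2), signed(n), approved(obj2), red(obj2).
Round 2 — (3), (8), (13), derive visible(z), hot(n), active(obj2).
Round 3 — (7), derive locked(n).
Round 4 — (11), derive wooden(obj2).
Closure: {active(obj2), approved(obj2), blue(n), closed(z), cold(z), flagged(obj2), flies(n), has_feathers(z), hot(n), large(obj2), locked(n), mammal(z), ready(obj2), red(obj2), signed(n), small(z), swims(obj2), visible(z), wooden(obj2)} — 19 facts.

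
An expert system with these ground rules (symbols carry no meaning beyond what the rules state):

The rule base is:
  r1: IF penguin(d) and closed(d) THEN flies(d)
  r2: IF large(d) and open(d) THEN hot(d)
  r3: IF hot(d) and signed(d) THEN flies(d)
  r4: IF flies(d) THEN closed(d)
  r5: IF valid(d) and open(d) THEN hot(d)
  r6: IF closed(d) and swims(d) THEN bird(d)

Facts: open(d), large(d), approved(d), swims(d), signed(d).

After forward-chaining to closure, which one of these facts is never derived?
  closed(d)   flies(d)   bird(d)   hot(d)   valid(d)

valid(d)

[1] r2 [IF large(d) and open(d) THEN hot(d)]. ⇒ new: hot(d).
[2] r3 [IF hot(d) and signed(d) THEN flies(d)]. ⇒ new: flies(d).
[3] r4 [IF flies(d) THEN closed(d)]. ⇒ new: closed(d).
[4] r6 [IF closed(d) and swims(d) THEN bird(d)]. ⇒ new: bird(d).
Derived: flies(d) (round 2), bird(d) (round 4), hot(d) (round 1), closed(d) (round 3). valid(d) never appears in any round.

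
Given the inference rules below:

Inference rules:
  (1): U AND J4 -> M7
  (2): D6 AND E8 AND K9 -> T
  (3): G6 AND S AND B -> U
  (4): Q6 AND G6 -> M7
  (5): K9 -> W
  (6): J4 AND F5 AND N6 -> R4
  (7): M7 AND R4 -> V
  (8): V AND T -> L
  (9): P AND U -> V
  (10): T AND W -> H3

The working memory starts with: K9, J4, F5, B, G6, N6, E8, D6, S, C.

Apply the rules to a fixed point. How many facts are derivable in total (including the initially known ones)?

18

[1] (2) [D6 AND E8 AND K9 -> T]; (3) [G6 AND S AND B -> U]; (5) [K9 -> W]; (6) [J4 AND F5 AND N6 -> R4]. ⇒ new: T, U, W, R4.
[2] (1) [U AND J4 -> M7]; (10) [T AND W -> H3]. ⇒ new: M7, H3.
[3] (7) [M7 AND R4 -> V]. ⇒ new: V.
[4] (8) [V AND T -> L]. ⇒ new: L.
Closure: {B, C, D6, E8, F5, G6, H3, J4, K9, L, M7, N6, R4, S, T, U, V, W} — 18 facts.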